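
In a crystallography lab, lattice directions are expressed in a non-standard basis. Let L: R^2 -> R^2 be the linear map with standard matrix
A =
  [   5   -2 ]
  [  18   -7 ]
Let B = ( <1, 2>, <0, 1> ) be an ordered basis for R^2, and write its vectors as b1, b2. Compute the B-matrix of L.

With P the matrix whose columns are b1, b2, [L]_B = P^(-1) A P.
Column by column: L(b1) = A b1 = <1, 4>; its B-coordinates <1, 2> give column 1.
Continuing for each basis vector yields [L]_B = [[1, -2], [2, -3]].

[[1, -2], [2, -3]]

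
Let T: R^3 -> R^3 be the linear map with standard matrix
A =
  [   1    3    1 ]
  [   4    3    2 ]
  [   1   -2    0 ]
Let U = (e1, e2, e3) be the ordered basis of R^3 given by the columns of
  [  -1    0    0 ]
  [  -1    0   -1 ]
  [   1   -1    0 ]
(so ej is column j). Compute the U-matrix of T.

[[3, 1, 3], [2, 1, 1], [2, 1, 0]]

The j-th column of [T]_U is [T(ej)]_U.
T(e1) = A e1 = <-3, -5, 1> = 3e1 + 2e2 + 2e3, so column 1 is <3, 2, 2>.
Repeating for e2, e3 and assembling the columns gives [[3, 1, 3], [2, 1, 1], [2, 1, 0]].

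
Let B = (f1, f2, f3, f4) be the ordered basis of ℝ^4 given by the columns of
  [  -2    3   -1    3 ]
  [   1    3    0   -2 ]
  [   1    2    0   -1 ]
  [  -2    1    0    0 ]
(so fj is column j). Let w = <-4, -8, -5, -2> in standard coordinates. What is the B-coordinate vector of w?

<0, -2, 1, 1>

We seek scalars with c_1 f1 + ... + c_4 f4 = w; equivalently solve M c = w where the columns of M are f1, ..., f4.
Gaussian elimination on [M | w] yields c = (0, -2, 1, 1).
Check: 0·f1 - 2f2 + f3 + f4 = <-4, -8, -5, -2>.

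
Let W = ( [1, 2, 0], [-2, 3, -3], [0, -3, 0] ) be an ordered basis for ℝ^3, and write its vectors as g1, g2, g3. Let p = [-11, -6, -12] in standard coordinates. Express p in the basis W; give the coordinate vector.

[-3, 4, 4]

We seek scalars with c_1 g1 + ... + c_3 g3 = p; equivalently solve M c = p where the columns of M are g1, ..., g3.
Solving this 3x3 system gives c = (-3, 4, 4).
Check: -3g1 + 4g2 + 4g3 = [-11, -6, -12].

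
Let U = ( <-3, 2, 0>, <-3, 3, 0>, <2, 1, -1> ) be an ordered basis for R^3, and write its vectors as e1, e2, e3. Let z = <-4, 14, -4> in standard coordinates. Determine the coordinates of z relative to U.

Write z = c_1 e1 + ... + c_3 e3 and solve for the c_i.
Gaussian elimination on [M | z] yields c = (2, 2, 4).
Check: 2e1 + 2e2 + 4e3 = <-4, 14, -4>.

<2, 2, 4>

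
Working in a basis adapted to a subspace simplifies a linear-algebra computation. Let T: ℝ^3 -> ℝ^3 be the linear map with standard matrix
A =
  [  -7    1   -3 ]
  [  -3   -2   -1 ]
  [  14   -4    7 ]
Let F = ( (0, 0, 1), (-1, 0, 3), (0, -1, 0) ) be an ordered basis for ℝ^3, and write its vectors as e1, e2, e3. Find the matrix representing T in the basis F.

[[-2, 1, 1], [3, 2, 1], [1, 0, -2]]

With P the matrix whose columns are e1, ..., e3, [T]_F = P^(-1) A P.
Column by column: T(e1) = A e1 = (-3, -1, 7); its F-coordinates (-2, 3, 1) give column 1.
Continuing for each basis vector yields [T]_F = [[-2, 1, 1], [3, 2, 1], [1, 0, -2]].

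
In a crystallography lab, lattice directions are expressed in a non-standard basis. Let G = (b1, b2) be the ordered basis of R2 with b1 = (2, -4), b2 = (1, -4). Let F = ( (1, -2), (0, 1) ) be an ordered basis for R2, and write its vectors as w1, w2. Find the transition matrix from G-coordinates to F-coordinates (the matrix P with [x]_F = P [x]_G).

Take x = bj: its G-coordinates are the j-th standard unit vector, so P e_j — column j of P — equals [bj]_F.
b1 = 2w1 + 0·w2, giving column 1 = (2, 0); repeating for each j gives P = [[2, 1], [0, -2]].

[[2, 1], [0, -2]]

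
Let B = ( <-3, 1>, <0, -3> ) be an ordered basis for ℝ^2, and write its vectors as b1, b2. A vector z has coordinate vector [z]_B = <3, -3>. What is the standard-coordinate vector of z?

<-9, 12>

By definition z = 3b1 - 3b2.
Summing componentwise gives <-9, 12>.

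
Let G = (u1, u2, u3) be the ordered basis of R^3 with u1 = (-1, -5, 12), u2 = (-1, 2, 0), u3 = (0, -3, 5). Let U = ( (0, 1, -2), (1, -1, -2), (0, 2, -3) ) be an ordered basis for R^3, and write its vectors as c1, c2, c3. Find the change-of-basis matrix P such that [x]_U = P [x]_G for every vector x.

[[-2, 1, -1], [-1, -1, 0], [-2, 0, -1]]

Take x = uj: its G-coordinates are the j-th standard unit vector, so P e_j — column j of P — equals [uj]_U.
u1 = -2c1 - c2 - 2c3, giving column 1 = (-2, -1, -2); repeating for each j gives P = [[-2, 1, -1], [-1, -1, 0], [-2, 0, -1]].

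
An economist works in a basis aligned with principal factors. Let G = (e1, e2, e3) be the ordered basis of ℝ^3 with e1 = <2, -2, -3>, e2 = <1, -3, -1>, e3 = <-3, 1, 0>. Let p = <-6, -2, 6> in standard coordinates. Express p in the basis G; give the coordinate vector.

[p]_G is the unique c with M c = p, where M has columns e1, ..., e3.
Gaussian elimination on [M | p] yields c = (-3, 3, 1).
Check: -3e1 + 3e2 + e3 = <-6, -2, 6>.

<-3, 3, 1>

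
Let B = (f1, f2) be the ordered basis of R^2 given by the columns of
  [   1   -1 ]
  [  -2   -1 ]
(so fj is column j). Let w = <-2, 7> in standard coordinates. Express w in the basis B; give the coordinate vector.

<-3, -1>

We seek scalars with c_1 f1 + c_2 f2 = w; equivalently solve M c = w where the columns of M are f1, f2.
System: c_1 - c_2 = -2, -2c_1 - c_2 = 7; solving gives c_1 = -3, c_2 = -1.
Check: -3f1 - f2 = <-2, 7>.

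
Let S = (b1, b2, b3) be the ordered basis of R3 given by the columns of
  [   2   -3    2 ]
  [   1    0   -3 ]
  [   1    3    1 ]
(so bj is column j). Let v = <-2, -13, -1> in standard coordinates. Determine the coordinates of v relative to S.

<-4, 0, 3>

We seek scalars with c_1 b1 + ... + c_3 b3 = v; equivalently solve M c = v where the columns of M are b1, ..., b3.
Solving this 3x3 system gives c = (-4, 0, 3).
Check: -4b1 + 0·b2 + 3b3 = <-2, -13, -1>.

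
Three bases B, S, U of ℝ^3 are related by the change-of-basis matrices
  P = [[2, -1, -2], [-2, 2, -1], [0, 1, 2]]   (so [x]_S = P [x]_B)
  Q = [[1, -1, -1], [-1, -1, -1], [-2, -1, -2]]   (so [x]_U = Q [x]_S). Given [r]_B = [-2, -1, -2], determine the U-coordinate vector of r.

[2, 0, 4]

Apply P to get S-coordinates [1, 4, -5], then Q to get U-coordinates.
The result is [r]_U = [2, 0, 4].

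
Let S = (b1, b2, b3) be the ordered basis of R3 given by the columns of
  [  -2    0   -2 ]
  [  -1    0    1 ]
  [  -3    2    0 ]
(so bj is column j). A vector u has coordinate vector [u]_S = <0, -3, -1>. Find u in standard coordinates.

<2, -1, -6>

u = M [u]_S, where M has columns b1, ..., b3.
Carrying out the matrix-vector product, u = <2, -1, -6>.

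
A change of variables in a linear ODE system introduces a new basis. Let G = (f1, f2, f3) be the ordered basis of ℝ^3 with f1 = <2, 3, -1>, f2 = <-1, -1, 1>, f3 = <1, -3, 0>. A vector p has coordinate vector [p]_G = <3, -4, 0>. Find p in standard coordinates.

By definition p = 3f1 - 4f2 + 0·f3.
Summing componentwise gives <10, 13, -7>.

<10, 13, -7>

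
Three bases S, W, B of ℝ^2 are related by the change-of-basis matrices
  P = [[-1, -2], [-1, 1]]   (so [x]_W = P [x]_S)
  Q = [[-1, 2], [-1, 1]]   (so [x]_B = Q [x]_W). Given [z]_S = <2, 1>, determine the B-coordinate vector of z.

<2, 3>

First [z]_W = P [z]_S = <-4, -1>.
Then [z]_B = Q [z]_W = <2, 3>.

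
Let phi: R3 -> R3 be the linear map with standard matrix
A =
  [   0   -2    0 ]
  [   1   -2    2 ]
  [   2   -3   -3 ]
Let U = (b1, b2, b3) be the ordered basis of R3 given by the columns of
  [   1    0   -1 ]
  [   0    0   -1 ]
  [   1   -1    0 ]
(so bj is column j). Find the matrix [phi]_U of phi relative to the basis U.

With P the matrix whose columns are b1, ..., b3, [phi]_U = P^(-1) A P.
Column by column: phi(b1) = A b1 = [0, 3, -1]; its U-coordinates [-3, -2, -3] give column 1.
Continuing for each basis vector yields [phi]_U = [[-3, 2, 1], [-2, -1, 0], [-3, 2, -1]].

[[-3, 2, 1], [-2, -1, 0], [-3, 2, -1]]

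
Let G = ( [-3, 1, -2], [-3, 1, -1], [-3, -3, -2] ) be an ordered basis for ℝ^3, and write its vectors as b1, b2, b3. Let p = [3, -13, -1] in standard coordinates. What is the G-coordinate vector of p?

Write p = c_1 b1 + ... + c_3 b3 and solve for the c_i.
Gaussian elimination on [M | p] yields c = (-1, -3, 3).
Check: -b1 - 3b2 + 3b3 = [3, -13, -1].

[-1, -3, 3]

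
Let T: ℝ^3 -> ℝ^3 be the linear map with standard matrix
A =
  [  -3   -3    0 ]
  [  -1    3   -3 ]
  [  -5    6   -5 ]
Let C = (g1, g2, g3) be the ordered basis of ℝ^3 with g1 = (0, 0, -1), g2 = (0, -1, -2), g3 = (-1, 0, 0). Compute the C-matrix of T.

With P the matrix whose columns are g1, ..., g3, [T]_C = P^(-1) A P.
Column by column: T(g1) = A g1 = (0, 3, 5); its C-coordinates (1, -3, 0) give column 1.
Continuing for each basis vector yields [T]_C = [[1, 2, -3], [-3, -3, -1], [0, -3, -3]].

[[1, 2, -3], [-3, -3, -1], [0, -3, -3]]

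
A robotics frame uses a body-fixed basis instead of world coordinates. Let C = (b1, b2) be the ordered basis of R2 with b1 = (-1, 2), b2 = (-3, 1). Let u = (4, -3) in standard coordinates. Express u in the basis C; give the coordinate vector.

Write u = c_1 b1 + c_2 b2 and solve for the c_i.
System: -c_1 - 3c_2 = 4, 2c_1 + c_2 = -3; solving gives c_1 = -1, c_2 = -1.
Check: -b1 - b2 = (4, -3).

(-1, -1)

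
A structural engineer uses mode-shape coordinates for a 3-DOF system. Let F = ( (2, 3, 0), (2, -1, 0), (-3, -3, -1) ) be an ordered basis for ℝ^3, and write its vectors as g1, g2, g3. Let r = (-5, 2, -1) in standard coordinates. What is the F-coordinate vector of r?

[r]_F is the unique c with M c = r, where M has columns g1, ..., g3.
Solving this 3x3 system gives c = (1, -2, 1).
Check: g1 - 2g2 + g3 = (-5, 2, -1).

(1, -2, 1)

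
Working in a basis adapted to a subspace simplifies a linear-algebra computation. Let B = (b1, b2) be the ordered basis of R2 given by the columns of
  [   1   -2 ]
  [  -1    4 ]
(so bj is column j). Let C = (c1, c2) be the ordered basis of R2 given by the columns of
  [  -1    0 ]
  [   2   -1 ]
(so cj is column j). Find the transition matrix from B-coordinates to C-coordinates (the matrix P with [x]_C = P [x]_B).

Take x = bj: its B-coordinates are the j-th standard unit vector, so P e_j — column j of P — equals [bj]_C.
b1 = -c1 - c2, giving column 1 = <-1, -1>; repeating for each j gives P = [[-1, 2], [-1, 0]].

[[-1, 2], [-1, 0]]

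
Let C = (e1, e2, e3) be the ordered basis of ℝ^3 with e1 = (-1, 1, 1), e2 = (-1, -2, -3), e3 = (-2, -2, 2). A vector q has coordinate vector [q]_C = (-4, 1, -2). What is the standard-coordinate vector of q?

(7, -2, -11)

By definition q = -4e1 + e2 - 2e3.
Summing componentwise gives (7, -2, -11).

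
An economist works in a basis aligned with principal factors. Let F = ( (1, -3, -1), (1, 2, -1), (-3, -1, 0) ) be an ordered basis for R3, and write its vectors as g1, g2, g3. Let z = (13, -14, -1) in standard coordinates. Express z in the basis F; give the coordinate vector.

(4, -3, -4)

[z]_F is the unique c with M c = z, where M has columns g1, ..., g3.
Row-reducing the augmented matrix [M | z] gives c = (4, -3, -4).
Check: 4g1 - 3g2 - 4g3 = (13, -14, -1).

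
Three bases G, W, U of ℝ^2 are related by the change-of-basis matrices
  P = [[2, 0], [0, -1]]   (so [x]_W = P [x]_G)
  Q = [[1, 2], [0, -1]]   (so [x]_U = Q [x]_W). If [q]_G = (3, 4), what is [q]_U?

First [q]_W = P [q]_G = (6, -4).
Then [q]_U = Q [q]_W = (-2, 4).

(-2, 4)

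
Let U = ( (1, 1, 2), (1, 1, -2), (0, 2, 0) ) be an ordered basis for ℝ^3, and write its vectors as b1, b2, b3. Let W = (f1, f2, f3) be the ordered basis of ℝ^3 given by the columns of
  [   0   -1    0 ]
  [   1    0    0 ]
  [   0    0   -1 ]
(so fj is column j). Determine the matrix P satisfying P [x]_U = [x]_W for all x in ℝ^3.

[[1, 1, 2], [-1, -1, 0], [-2, 2, 0]]

Take x = bj: its U-coordinates are the j-th standard unit vector, so P e_j — column j of P — equals [bj]_W.
b1 = f1 - f2 - 2f3, giving column 1 = (1, -1, -2); repeating for each j gives P = [[1, 1, 2], [-1, -1, 0], [-2, 2, 0]].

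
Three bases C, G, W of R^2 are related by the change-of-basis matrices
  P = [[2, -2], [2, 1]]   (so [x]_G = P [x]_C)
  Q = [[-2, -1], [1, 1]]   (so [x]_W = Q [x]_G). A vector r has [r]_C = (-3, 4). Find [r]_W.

Composing the changes, [r]_W = Q P [r]_C.
Q P = [[-6, 3], [4, -1]]; applying this to (-3, 4) gives (30, -16).

(30, -16)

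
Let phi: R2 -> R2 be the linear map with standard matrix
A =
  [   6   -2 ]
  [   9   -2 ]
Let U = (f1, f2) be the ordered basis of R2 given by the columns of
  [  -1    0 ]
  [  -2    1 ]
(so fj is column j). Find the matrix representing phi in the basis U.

[[2, 2], [-1, 2]]

The j-th column of [phi]_U is [phi(fj)]_U.
phi(f1) = A f1 = <-2, -5> = 2f1 - f2, so column 1 is <2, -1>.
Repeating for f2 and assembling the columns gives [[2, 2], [-1, 2]].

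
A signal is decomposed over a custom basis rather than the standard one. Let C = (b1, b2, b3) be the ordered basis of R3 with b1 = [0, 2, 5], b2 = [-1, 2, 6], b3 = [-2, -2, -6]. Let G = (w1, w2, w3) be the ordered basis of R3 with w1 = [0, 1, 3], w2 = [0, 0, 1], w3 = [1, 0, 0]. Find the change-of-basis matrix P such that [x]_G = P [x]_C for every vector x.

[[2, 2, -2], [-1, 0, 0], [0, -1, -2]]

Let M have columns bj and N have columns wj. Then for every x, N [x]_G = x = M [x]_C, so P = N^(-1) M.
Since det N = 1, N^(-1) has integer entries; multiplying gives P = [[2, 2, -2], [-1, 0, 0], [0, -1, -2]].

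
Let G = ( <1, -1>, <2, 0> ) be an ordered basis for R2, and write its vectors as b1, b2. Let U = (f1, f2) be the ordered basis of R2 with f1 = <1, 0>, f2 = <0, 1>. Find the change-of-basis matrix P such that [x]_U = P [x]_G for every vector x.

Take x = bj: its G-coordinates are the j-th standard unit vector, so P e_j — column j of P — equals [bj]_U.
b1 = f1 - f2, giving column 1 = <1, -1>; repeating for each j gives P = [[1, 2], [-1, 0]].

[[1, 2], [-1, 0]]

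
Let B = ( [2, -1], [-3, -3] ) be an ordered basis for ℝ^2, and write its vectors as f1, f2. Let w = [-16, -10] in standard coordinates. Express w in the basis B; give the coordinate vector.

[-2, 4]

Write w = c_1 f1 + c_2 f2 and solve for the c_i.
System: 2c_1 - 3c_2 = -16, -c_1 - 3c_2 = -10; solving gives c_1 = -2, c_2 = 4.
Check: -2f1 + 4f2 = [-16, -10].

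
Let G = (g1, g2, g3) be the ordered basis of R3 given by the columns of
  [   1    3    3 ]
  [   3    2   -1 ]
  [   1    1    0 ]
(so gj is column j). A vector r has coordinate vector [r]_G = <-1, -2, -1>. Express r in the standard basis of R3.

<-10, -6, -3>

r = M [r]_G, where M has columns g1, ..., g3.
Carrying out the matrix-vector product, r = <-10, -6, -3>.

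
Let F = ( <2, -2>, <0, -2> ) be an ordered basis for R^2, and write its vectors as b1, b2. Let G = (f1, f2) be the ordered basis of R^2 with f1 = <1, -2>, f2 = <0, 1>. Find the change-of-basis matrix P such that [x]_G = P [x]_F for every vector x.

Column j of P is [bj]_G, since P maps F-coordinates to G-coordinates.
Expressing b1 in G: b1 = 2f1 + 2f2, so column 1 of P is <2, 2>.
Doing the same for each bj gives P = [[2, 0], [2, -2]].

[[2, 0], [2, -2]]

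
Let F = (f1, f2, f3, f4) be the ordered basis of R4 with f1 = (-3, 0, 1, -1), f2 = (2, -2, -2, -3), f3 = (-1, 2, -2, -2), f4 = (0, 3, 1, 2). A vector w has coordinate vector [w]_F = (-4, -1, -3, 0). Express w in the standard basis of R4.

The coordinates say w = -4f1 - f2 - 3f3 + 0·f4; adding the scaled basis vectors gives (13, -4, 4, 13).

(13, -4, 4, 13)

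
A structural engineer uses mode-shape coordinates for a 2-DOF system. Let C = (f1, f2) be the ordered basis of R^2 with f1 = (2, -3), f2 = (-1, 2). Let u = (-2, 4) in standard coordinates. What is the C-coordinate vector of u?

(0, 2)

[u]_C is the unique c with M c = u, where M has columns f1, f2.
System: 2c_1 - c_2 = -2, -3c_1 + 2c_2 = 4; solving gives c_1 = 0, c_2 = 2.
Check: 0·f1 + 2f2 = (-2, 4).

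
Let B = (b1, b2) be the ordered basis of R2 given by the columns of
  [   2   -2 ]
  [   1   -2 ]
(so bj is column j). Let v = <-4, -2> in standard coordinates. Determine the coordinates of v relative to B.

<-2, 0>

We seek scalars with c_1 b1 + c_2 b2 = v; equivalently solve M c = v where the columns of M are b1, b2.
System: 2c_1 - 2c_2 = -4, c_1 - 2c_2 = -2; solving gives c_1 = -2, c_2 = 0.
Check: -2b1 + 0·b2 = <-4, -2>.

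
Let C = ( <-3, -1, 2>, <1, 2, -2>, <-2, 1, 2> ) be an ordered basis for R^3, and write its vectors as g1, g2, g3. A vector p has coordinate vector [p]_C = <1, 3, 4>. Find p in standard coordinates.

p = M [p]_C, where M has columns g1, ..., g3.
Carrying out the matrix-vector product, p = <-8, 9, 4>.

<-8, 9, 4>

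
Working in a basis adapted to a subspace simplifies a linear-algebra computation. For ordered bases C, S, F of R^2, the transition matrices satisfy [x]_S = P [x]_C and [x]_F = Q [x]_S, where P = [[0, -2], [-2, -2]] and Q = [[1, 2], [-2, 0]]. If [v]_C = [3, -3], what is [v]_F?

Apply P to get S-coordinates [6, 0], then Q to get F-coordinates.
The result is [v]_F = [6, -12].

[6, -12]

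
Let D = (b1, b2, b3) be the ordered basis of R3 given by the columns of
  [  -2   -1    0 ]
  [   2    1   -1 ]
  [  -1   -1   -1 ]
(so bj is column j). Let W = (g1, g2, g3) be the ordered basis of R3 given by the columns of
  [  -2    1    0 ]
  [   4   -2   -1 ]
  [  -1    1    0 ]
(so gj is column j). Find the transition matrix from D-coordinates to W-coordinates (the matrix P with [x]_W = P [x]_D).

Column j of P is [bj]_W, since P maps D-coordinates to W-coordinates.
Expressing b1 in W: b1 = g1 + 0·g2 + 2g3, so column 1 of P is (1, 0, 2).
Doing the same for each bj gives P = [[1, 0, -1], [0, -1, -2], [2, 1, 1]].

[[1, 0, -1], [0, -1, -2], [2, 1, 1]]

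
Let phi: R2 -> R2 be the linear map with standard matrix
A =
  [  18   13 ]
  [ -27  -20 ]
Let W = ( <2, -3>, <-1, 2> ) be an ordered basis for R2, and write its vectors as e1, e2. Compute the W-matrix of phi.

Let P have columns e1, e2. Then [phi]_W = P^(-1) A P.
Here det P = 1, so P^(-1) is integer; computing A P first and then P^(-1)(A P) gives [[0, 3], [3, -2]].

[[0, 3], [3, -2]]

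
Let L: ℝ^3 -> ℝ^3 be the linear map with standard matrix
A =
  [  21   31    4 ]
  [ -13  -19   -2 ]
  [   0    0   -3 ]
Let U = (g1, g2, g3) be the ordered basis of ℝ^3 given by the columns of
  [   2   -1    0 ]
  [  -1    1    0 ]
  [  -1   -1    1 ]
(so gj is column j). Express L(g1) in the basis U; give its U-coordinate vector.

Compute L(g1) = A g1 = [7, -5, 3] in standard coordinates.
Then write this in U-coordinates: solve for y in y_1 g1 + ... + y_3 g3 = [7, -5, 3].
This gives y = [2, -3, 2], which is column 1 of [L]_U.

[2, -3, 2]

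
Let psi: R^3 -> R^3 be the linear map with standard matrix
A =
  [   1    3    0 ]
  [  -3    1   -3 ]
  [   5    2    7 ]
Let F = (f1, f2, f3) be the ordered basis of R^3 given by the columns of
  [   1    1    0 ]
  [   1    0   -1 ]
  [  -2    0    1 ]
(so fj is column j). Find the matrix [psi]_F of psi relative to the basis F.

Let P have columns f1, ..., f3. Then [psi]_F = P^(-1) A P.
Here det P = 1, so P^(-1) is integer; computing A P first and then P^(-1)(A P) gives [[3, -2, -1], [1, 3, -2], [-1, 1, 3]].

[[3, -2, -1], [1, 3, -2], [-1, 1, 3]]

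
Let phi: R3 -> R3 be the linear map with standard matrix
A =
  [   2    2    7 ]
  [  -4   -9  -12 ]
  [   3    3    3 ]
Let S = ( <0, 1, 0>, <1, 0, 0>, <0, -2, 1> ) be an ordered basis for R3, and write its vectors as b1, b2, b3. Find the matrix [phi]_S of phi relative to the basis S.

[[-3, 2, 0], [2, 2, 3], [3, 3, -3]]

The j-th column of [phi]_S is [phi(bj)]_S.
phi(b1) = A b1 = <2, -9, 3> = -3b1 + 2b2 + 3b3, so column 1 is <-3, 2, 3>.
Repeating for b2, b3 and assembling the columns gives [[-3, 2, 0], [2, 2, 3], [3, 3, -3]].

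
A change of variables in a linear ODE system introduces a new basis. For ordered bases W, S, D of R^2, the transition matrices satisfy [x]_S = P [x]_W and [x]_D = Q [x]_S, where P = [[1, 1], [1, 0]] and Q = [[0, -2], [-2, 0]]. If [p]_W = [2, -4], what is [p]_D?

[-4, 4]

Composing the changes, [p]_D = Q P [p]_W.
Q P = [[-2, 0], [-2, -2]]; applying this to [2, -4] gives [-4, 4].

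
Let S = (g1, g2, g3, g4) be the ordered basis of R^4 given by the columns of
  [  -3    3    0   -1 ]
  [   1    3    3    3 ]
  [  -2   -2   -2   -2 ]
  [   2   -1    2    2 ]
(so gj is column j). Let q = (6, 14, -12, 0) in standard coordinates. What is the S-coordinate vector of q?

We seek scalars with c_1 g1 + ... + c_4 g4 = q; equivalently solve M c = q where the columns of M are g1, ..., g4.
Row-reducing the augmented matrix [M | q] gives c = (2, 4, 0, 0).
Check: 2g1 + 4g2 + 0·g3 + 0·g4 = (6, 14, -12, 0).

(2, 4, 0, 0)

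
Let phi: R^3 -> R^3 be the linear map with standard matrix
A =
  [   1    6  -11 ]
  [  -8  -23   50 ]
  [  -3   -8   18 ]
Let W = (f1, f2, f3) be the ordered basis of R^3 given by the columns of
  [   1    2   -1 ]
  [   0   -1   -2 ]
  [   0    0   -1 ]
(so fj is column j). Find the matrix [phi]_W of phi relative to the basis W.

[[0, 0, 1], [2, -3, -2], [3, -2, -1]]

The j-th column of [phi]_W is [phi(fj)]_W.
phi(f1) = A f1 = [1, -8, -3] = 0·f1 + 2f2 + 3f3, so column 1 is [0, 2, 3].
Repeating for f2, f3 and assembling the columns gives [[0, 0, 1], [2, -3, -2], [3, -2, -1]].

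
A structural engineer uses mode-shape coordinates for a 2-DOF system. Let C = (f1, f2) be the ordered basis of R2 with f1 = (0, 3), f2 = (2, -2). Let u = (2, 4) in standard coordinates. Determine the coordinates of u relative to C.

(2, 1)

We seek scalars with c_1 f1 + c_2 f2 = u; equivalently solve M c = u where the columns of M are f1, f2.
System: 0c_1 + 2c_2 = 2, 3c_1 - 2c_2 = 4; solving gives c_1 = 2, c_2 = 1.
Check: 2f1 + f2 = (2, 4).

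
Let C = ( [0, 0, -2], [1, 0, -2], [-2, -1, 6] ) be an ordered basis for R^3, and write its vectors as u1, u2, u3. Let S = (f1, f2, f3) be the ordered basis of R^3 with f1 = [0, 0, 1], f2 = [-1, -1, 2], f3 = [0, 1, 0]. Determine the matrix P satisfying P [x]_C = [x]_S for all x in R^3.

[[-2, 0, 2], [0, -1, 2], [0, -1, 1]]

Let M have columns uj and N have columns fj. Then for every x, N [x]_S = x = M [x]_C, so P = N^(-1) M.
Since det N = -1, N^(-1) has integer entries; multiplying gives P = [[-2, 0, 2], [0, -1, 2], [0, -1, 1]].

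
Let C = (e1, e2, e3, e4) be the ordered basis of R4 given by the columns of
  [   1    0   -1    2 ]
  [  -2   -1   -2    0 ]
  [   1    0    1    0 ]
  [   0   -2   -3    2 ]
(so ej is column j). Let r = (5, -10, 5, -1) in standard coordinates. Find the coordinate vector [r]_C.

We seek scalars with c_1 e1 + ... + c_4 e4 = r; equivalently solve M c = r where the columns of M are e1, ..., e4.
Gaussian elimination on [M | r] yields c = (4, 0, 1, 1).
Check: 4e1 + 0·e2 + e3 + e4 = (5, -10, 5, -1).

(4, 0, 1, 1)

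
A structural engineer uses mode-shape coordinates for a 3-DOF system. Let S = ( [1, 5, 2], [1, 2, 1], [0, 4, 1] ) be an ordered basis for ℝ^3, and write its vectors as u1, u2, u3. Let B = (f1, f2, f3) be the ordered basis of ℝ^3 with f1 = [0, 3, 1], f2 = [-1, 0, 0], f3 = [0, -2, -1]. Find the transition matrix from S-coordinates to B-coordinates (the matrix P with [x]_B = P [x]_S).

[[1, 0, 2], [-1, -1, 0], [-1, -1, 1]]

Column j of P is [uj]_B, since P maps S-coordinates to B-coordinates.
Expressing u1 in B: u1 = f1 - f2 - f3, so column 1 of P is [1, -1, -1].
Doing the same for each uj gives P = [[1, 0, 2], [-1, -1, 0], [-1, -1, 1]].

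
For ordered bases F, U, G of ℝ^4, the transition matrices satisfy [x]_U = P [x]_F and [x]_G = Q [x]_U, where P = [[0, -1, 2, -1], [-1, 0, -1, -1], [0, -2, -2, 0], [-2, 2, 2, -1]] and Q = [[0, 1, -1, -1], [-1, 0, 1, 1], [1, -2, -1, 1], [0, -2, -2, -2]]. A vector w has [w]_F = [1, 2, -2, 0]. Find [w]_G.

[3, 4, -10, 2]

Composing the changes, [w]_G = Q P [w]_F.
Q P = [[1, 0, -1, 0], [-2, 1, -2, 0], [0, 3, 8, 0], [6, 0, 2, 4]]; applying this to [1, 2, -2, 0] gives [3, 4, -10, 2].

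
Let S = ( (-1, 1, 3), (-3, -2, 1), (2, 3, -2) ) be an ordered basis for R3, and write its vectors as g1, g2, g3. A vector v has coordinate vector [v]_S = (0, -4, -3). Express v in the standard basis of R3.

The coordinates say v = 0·g1 - 4g2 - 3g3; adding the scaled basis vectors gives (6, -1, 2).

(6, -1, 2)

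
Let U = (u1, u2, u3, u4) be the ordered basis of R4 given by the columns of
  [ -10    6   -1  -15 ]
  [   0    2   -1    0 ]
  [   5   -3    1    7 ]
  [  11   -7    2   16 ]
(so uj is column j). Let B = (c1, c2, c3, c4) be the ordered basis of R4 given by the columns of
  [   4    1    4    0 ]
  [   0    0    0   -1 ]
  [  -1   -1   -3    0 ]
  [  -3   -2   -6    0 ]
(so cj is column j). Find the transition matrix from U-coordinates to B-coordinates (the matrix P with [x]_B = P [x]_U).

[[-1, 1, 0, -2], [2, 2, -1, 1], [-2, 0, 0, -2], [0, -2, 1, 0]]

Let M have columns uj and N have columns cj. Then for every x, N [x]_B = x = M [x]_U, so P = N^(-1) M.
Since det N = 1, N^(-1) has integer entries; multiplying gives P = [[-1, 1, 0, -2], [2, 2, -1, 1], [-2, 0, 0, -2], [0, -2, 1, 0]].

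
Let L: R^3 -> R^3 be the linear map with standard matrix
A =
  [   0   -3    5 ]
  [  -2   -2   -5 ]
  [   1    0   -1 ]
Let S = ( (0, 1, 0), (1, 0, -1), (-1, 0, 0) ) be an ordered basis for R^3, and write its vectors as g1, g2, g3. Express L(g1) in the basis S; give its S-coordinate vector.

Column 1 of [L]_S is the S-coordinate vector of L(g1).
In standard coordinates L(g1) = A g1 = (-3, -2, 0).
Converting to S: (-3, -2, 0) = -2g1 + 0·g2 + 3g3, so the coordinate vector is (-2, 0, 3).

(-2, 0, 3)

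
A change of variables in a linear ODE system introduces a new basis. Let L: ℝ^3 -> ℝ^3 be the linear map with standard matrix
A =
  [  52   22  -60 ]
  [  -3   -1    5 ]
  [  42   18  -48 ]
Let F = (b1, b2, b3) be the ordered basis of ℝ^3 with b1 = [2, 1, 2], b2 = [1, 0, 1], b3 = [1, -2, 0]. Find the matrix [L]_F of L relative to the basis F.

The j-th column of [L]_F is [L(bj)]_F.
L(b1) = A b1 = [6, 3, 6] = 3b1 + 0·b2 + 0·b3, so column 1 is [3, 0, 0].
Repeating for b2, b3 and assembling the columns gives [[3, -2, 3], [0, -2, 0], [0, -2, 2]].

[[3, -2, 3], [0, -2, 0], [0, -2, 2]]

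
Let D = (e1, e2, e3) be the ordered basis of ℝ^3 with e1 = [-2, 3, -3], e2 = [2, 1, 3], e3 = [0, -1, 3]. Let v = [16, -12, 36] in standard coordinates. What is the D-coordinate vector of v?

[v]_D is the unique c with M c = v, where M has columns e1, ..., e3.
Row-reducing the augmented matrix [M | v] gives c = (-4, 4, 4).
Check: -4e1 + 4e2 + 4e3 = [16, -12, 36].

[-4, 4, 4]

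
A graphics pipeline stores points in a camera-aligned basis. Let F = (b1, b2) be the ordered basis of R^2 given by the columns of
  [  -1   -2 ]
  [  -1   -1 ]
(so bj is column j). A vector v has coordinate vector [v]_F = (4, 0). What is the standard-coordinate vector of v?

By definition v = 4b1 + 0·b2.
Summing componentwise gives (-4, -4).

(-4, -4)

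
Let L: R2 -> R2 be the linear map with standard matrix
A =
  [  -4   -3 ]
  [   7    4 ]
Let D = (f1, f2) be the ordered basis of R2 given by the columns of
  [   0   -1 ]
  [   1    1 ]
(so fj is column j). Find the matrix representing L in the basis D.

With P the matrix whose columns are f1, f2, [L]_D = P^(-1) A P.
Column by column: L(f1) = A f1 = <-3, 4>; its D-coordinates <1, 3> give column 1.
Continuing for each basis vector yields [L]_D = [[1, -2], [3, -1]].

[[1, -2], [3, -1]]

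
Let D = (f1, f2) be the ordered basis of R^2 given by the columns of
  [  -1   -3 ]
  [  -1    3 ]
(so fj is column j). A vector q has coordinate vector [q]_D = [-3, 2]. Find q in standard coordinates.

[-3, 9]

q = M [q]_D, where M has columns f1, f2.
Carrying out the matrix-vector product, q = [-3, 9].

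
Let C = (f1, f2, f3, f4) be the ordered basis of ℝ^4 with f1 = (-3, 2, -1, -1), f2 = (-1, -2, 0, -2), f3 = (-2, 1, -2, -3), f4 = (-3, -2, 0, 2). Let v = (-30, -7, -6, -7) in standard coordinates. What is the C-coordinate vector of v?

We seek scalars with c_1 f1 + ... + c_4 f4 = v; equivalently solve M c = v where the columns of M are f1, ..., f4.
Gaussian elimination on [M | v] yields c = (4, 4, 1, 4).
Check: 4f1 + 4f2 + f3 + 4f4 = (-30, -7, -6, -7).

(4, 4, 1, 4)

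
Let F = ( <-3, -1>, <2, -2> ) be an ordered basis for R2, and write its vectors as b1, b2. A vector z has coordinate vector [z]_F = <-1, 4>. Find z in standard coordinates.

z = M [z]_F, where M has columns b1, b2.
Carrying out the matrix-vector product, z = <11, -7>.

<11, -7>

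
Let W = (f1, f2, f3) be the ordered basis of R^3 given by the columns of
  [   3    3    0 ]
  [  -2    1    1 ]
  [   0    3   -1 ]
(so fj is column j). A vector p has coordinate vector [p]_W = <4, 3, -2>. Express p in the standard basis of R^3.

<21, -7, 11>

The coordinates say p = 4f1 + 3f2 - 2f3; adding the scaled basis vectors gives <21, -7, 11>.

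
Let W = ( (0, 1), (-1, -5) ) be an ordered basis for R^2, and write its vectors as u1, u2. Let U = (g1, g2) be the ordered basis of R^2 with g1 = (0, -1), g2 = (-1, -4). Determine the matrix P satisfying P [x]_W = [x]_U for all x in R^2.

Take x = uj: its W-coordinates are the j-th standard unit vector, so P e_j — column j of P — equals [uj]_U.
u1 = -g1 + 0·g2, giving column 1 = (-1, 0); repeating for each j gives P = [[-1, 1], [0, 1]].

[[-1, 1], [0, 1]]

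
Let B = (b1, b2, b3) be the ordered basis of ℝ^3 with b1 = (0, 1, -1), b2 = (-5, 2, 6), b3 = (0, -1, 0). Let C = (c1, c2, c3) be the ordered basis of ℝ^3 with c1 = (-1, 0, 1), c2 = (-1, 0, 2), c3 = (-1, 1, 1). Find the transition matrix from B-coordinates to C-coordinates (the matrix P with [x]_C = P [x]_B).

Take x = bj: its B-coordinates are the j-th standard unit vector, so P e_j — column j of P — equals [bj]_C.
b1 = 0·c1 - c2 + c3, giving column 1 = (0, -1, 1); repeating for each j gives P = [[0, 2, 1], [-1, 1, 0], [1, 2, -1]].

[[0, 2, 1], [-1, 1, 0], [1, 2, -1]]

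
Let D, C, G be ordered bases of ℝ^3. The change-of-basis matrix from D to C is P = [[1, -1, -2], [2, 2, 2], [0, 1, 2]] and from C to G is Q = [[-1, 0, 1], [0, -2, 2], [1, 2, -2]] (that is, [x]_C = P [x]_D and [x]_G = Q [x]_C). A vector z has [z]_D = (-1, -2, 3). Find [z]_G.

First [z]_C = P [z]_D = (-5, 0, 4).
Then [z]_G = Q [z]_C = (9, 8, -13).

(9, 8, -13)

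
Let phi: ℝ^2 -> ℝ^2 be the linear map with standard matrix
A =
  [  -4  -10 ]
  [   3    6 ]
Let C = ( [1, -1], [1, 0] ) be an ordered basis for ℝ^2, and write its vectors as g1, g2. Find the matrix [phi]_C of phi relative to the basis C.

The j-th column of [phi]_C is [phi(gj)]_C.
phi(g1) = A g1 = [6, -3] = 3g1 + 3g2, so column 1 is [3, 3].
Repeating for g2 and assembling the columns gives [[3, -3], [3, -1]].

[[3, -3], [3, -1]]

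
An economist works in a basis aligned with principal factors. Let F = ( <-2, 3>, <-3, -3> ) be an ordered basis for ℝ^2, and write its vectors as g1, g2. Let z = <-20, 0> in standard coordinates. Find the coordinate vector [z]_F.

<4, 4>

We seek scalars with c_1 g1 + c_2 g2 = z; equivalently solve M c = z where the columns of M are g1, g2.
System: -2c_1 - 3c_2 = -20, 3c_1 - 3c_2 = 0; solving gives c_1 = 4, c_2 = 4.
Check: 4g1 + 4g2 = <-20, 0>.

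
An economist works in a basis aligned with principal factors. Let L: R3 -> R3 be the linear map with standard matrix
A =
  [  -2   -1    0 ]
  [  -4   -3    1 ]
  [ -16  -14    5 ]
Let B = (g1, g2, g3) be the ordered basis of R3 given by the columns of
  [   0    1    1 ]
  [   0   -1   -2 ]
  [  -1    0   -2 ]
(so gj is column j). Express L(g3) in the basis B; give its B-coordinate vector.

Compute L(g3) = A g3 = <0, 0, 2> in standard coordinates.
Then write this in B-coordinates: solve for y in y_1 g1 + ... + y_3 g3 = <0, 0, 2>.
This gives y = <-2, 0, 0>, which is column 3 of [L]_B.

<-2, 0, 0>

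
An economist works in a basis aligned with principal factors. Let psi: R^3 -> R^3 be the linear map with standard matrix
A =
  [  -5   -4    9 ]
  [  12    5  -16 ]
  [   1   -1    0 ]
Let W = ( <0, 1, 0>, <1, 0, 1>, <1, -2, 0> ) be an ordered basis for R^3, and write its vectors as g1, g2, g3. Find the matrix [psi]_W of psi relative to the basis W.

[[-1, 2, 2], [-1, 1, 3], [-3, 3, 0]]

The j-th column of [psi]_W is [psi(gj)]_W.
psi(g1) = A g1 = <-4, 5, -1> = -g1 - g2 - 3g3, so column 1 is <-1, -1, -3>.
Repeating for g2, g3 and assembling the columns gives [[-1, 2, 2], [-1, 1, 3], [-3, 3, 0]].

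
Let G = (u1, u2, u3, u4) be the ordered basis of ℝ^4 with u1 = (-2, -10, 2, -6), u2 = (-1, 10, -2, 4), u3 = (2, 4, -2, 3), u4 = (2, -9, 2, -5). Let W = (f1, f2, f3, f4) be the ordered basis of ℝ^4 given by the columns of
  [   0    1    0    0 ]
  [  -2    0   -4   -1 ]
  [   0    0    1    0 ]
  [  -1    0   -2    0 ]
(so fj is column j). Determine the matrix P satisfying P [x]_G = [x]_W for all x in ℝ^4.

[[2, 0, 1, 1], [-2, -1, 2, 2], [2, -2, -2, 2], [-2, -2, 2, -1]]

Column j of P is [uj]_W, since P maps G-coordinates to W-coordinates.
Expressing u1 in W: u1 = 2f1 - 2f2 + 2f3 - 2f4, so column 1 of P is (2, -2, 2, -2).
Doing the same for each uj gives P = [[2, 0, 1, 1], [-2, -1, 2, 2], [2, -2, -2, 2], [-2, -2, 2, -1]].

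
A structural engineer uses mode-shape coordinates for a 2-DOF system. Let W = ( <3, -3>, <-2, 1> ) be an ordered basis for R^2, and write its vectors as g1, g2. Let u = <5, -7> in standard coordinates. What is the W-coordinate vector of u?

[u]_W is the unique c with M c = u, where M has columns g1, g2.
System: 3c_1 - 2c_2 = 5, -3c_1 + c_2 = -7; solving gives c_1 = 3, c_2 = 2.
Check: 3g1 + 2g2 = <5, -7>.

<3, 2>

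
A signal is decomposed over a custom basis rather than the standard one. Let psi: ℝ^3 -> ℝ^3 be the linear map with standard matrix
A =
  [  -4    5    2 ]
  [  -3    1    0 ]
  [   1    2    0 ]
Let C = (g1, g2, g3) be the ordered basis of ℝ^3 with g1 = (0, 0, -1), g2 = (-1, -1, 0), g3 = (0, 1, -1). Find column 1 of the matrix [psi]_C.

Column 1 of [psi]_C is the C-coordinate vector of psi(g1).
In standard coordinates psi(g1) = A g1 = (-2, 0, 0).
Converting to C: (-2, 0, 0) = -2g1 + 2g2 + 2g3, so the coordinate vector is (-2, 2, 2).

(-2, 2, 2)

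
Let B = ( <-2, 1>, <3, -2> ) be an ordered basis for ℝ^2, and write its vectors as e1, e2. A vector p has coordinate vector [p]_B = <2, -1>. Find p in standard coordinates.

<-7, 4>

p = M [p]_B, where M has columns e1, e2.
Carrying out the matrix-vector product, p = <-7, 4>.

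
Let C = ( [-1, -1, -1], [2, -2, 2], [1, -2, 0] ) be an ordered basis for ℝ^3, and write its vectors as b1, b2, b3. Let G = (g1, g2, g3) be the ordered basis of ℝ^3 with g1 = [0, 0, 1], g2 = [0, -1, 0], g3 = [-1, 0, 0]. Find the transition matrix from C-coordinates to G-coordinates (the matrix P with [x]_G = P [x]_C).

[[-1, 2, 0], [1, 2, 2], [1, -2, -1]]

Take x = bj: its C-coordinates are the j-th standard unit vector, so P e_j — column j of P — equals [bj]_G.
b1 = -g1 + g2 + g3, giving column 1 = [-1, 1, 1]; repeating for each j gives P = [[-1, 2, 0], [1, 2, 2], [1, -2, -1]].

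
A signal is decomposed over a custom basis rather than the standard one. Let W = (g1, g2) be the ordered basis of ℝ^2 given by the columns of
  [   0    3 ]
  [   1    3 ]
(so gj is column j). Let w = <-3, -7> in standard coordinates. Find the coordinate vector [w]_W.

<-4, -1>

We seek scalars with c_1 g1 + c_2 g2 = w; equivalently solve M c = w where the columns of M are g1, g2.
System: 0c_1 + 3c_2 = -3, c_1 + 3c_2 = -7; solving gives c_1 = -4, c_2 = -1.
Check: -4g1 - g2 = <-3, -7>.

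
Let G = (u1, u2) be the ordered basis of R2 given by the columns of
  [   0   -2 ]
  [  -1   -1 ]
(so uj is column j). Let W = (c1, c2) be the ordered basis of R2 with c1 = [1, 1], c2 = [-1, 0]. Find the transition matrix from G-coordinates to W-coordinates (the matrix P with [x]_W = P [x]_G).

[[-1, -1], [-1, 1]]

Let M have columns uj and N have columns cj. Then for every x, N [x]_W = x = M [x]_G, so P = N^(-1) M.
Since det N = 1, N^(-1) has integer entries; multiplying gives P = [[-1, -1], [-1, 1]].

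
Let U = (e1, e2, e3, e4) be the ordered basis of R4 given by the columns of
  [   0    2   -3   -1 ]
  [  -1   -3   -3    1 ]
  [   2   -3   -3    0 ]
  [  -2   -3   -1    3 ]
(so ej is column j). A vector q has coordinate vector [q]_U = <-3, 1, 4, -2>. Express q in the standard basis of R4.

q = M [q]_U, where M has columns e1, ..., e4.
Carrying out the matrix-vector product, q = <-8, -14, -21, -7>.

<-8, -14, -21, -7>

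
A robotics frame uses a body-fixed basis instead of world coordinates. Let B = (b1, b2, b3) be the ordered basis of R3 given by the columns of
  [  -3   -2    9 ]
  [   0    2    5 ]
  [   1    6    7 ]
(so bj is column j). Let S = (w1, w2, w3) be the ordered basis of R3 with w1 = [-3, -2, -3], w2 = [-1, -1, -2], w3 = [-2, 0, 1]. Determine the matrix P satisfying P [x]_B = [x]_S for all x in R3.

Take x = bj: its B-coordinates are the j-th standard unit vector, so P e_j — column j of P — equals [bj]_S.
b1 = -w1 + 2w2 + 2w3, giving column 1 = [-1, 2, 2]; repeating for each j gives P = [[-1, 0, -2], [2, -2, -1], [2, 2, -1]].

[[-1, 0, -2], [2, -2, -1], [2, 2, -1]]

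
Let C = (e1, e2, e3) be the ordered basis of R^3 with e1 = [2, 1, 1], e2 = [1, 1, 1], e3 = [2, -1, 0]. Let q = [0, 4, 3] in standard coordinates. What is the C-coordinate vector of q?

We seek scalars with c_1 e1 + ... + c_3 e3 = q; equivalently solve M c = q where the columns of M are e1, ..., e3.
Row-reducing the augmented matrix [M | q] gives c = (-1, 4, -1).
Check: -e1 + 4e2 - e3 = [0, 4, 3].

[-1, 4, -1]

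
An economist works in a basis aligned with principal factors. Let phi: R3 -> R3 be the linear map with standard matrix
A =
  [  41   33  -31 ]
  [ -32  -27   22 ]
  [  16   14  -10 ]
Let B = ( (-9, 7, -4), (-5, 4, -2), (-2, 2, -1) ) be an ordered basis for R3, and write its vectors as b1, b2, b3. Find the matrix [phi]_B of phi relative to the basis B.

[[1, 0, 0], [1, 3, -3], [0, -2, 0]]

Let P have columns b1, ..., b3. Then [phi]_B = P^(-1) A P.
Here det P = 1, so P^(-1) is integer; computing A P first and then P^(-1)(A P) gives [[1, 0, 0], [1, 3, -3], [0, -2, 0]].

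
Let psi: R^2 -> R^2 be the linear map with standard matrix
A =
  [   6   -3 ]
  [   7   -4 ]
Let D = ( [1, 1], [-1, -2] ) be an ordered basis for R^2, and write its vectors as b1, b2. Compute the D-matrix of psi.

[[3, -1], [0, -1]]

With P the matrix whose columns are b1, b2, [psi]_D = P^(-1) A P.
Column by column: psi(b1) = A b1 = [3, 3]; its D-coordinates [3, 0] give column 1.
Continuing for each basis vector yields [psi]_D = [[3, -1], [0, -1]].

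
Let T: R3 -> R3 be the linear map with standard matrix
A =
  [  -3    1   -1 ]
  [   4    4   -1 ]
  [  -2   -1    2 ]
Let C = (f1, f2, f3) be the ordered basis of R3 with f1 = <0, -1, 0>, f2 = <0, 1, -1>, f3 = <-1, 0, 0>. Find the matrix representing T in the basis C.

With P the matrix whose columns are f1, ..., f3, [T]_C = P^(-1) A P.
Column by column: T(f1) = A f1 = <-1, -4, 1>; its C-coordinates <3, -1, 1> give column 1.
Continuing for each basis vector yields [T]_C = [[3, -2, 2], [-1, 3, -2], [1, -2, -3]].

[[3, -2, 2], [-1, 3, -2], [1, -2, -3]]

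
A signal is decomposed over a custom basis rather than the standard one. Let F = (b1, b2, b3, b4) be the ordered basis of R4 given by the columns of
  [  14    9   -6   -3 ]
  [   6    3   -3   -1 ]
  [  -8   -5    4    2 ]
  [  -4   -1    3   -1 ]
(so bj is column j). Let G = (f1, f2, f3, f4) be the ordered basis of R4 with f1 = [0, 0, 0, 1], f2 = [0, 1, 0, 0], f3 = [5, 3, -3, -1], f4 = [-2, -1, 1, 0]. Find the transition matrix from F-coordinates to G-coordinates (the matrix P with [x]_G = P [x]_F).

[[-2, 0, 1, -2], [-2, -2, 1, 1], [2, 1, -2, -1], [-2, -2, -2, -1]]

Column j of P is [bj]_G, since P maps F-coordinates to G-coordinates.
Expressing b1 in G: b1 = -2f1 - 2f2 + 2f3 - 2f4, so column 1 of P is [-2, -2, 2, -2].
Doing the same for each bj gives P = [[-2, 0, 1, -2], [-2, -2, 1, 1], [2, 1, -2, -1], [-2, -2, -2, -1]].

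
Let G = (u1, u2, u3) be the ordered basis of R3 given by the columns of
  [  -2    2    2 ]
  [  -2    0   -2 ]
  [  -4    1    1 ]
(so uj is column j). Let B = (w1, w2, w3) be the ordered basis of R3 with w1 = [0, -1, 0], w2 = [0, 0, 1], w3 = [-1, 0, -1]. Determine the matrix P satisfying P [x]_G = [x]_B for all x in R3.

Take x = uj: its G-coordinates are the j-th standard unit vector, so P e_j — column j of P — equals [uj]_B.
u1 = 2w1 - 2w2 + 2w3, giving column 1 = [2, -2, 2]; repeating for each j gives P = [[2, 0, 2], [-2, -1, -1], [2, -2, -2]].

[[2, 0, 2], [-2, -1, -1], [2, -2, -2]]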